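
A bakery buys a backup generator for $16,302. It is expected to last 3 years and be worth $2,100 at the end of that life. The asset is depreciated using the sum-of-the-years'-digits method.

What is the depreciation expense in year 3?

Depreciable base = $16,302 − $2,100 = $14,202.
Sum of the years' digits = 3+2+1 = 6.
Year 1: $14,202 × 3/6 = $7,101. Book value $9,201.
Year 2: $14,202 × 2/6 = $4,734. Book value $4,467.
Year 3: $14,202 × 1/6 = $2,367. Book value $2,100.

$2,367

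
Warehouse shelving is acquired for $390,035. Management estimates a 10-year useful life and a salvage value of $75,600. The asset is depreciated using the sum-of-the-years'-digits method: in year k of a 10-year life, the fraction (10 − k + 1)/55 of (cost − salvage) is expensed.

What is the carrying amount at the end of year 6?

$132,770

Depreciable base = $390,035 − $75,600 = $314,435.
Sum of the years' digits = 10+9+8+7+6+5+4+3+2+1 = 55.
Year 1: $314,435 × 10/55 = $57,170. Book value $332,865.
Year 2: $314,435 × 9/55 = $51,453. Book value $281,412.
Year 3: $314,435 × 8/55 = $45,736. Book value $235,676.
Year 4: $314,435 × 7/55 = $40,019. Book value $195,657.
Year 5: $314,435 × 6/55 = $34,302. Book value $161,355.
Year 6: $314,435 × 5/55 = $28,585. Book value $132,770.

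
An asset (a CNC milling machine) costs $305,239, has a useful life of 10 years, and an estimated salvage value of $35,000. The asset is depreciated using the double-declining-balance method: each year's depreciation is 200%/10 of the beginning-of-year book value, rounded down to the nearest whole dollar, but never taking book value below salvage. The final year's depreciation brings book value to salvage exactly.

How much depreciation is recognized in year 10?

$5,971

Depreciable base = $305,239 − $35,000 = $270,239.
Year 1: ⌊$305,239 × 200%/10⌋ = $61,047. Book value $244,192.
Year 2: ⌊$244,192 × 200%/10⌋ = $48,838. Book value $195,354.
Year 3: ⌊$195,354 × 200%/10⌋ = $39,070. Book value $156,284.
Year 4: ⌊$156,284 × 200%/10⌋ = $31,256. Book value $125,028.
Year 5: ⌊$125,028 × 200%/10⌋ = $25,005. Book value $100,023.
Year 6: ⌊$100,023 × 200%/10⌋ = $20,004. Book value $80,019.
Year 7: ⌊$80,019 × 200%/10⌋ = $16,003. Book value $64,016.
Year 8: ⌊$64,016 × 200%/10⌋ = $12,803. Book value $51,213.
Year 9: ⌊$51,213 × 200%/10⌋ = $10,242. Book value $40,971.
Year 10 (final): $40,971 − $35,000 = $5,971. Book value $35,000.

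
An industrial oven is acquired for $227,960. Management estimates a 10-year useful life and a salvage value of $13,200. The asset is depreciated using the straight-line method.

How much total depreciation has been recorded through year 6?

$128,856

Depreciable base = $227,960 − $13,200 = $214,760.
Annual expense = $214,760 / 10 = $21,476.
End of year 1: book value $206,484.
End of year 2: book value $185,008.
End of year 3: book value $163,532.
End of year 4: book value $142,056.
End of year 5: book value $120,580.
End of year 6: book value $99,104.
Accumulated through year 6 = $227,960 − $99,104 = $128,856.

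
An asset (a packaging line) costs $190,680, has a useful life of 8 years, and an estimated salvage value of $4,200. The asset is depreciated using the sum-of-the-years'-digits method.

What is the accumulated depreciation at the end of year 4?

Depreciable base = $190,680 − $4,200 = $186,480.
Sum of the years' digits = 8+7+6+5+4+3+2+1 = 36.
Year 1: $186,480 × 8/36 = $41,440. Book value $149,240.
Year 2: $186,480 × 7/36 = $36,260. Book value $112,980.
Year 3: $186,480 × 6/36 = $31,080. Book value $81,900.
Year 4: $186,480 × 5/36 = $25,900. Book value $56,000.
Accumulated through year 4 = $190,680 − $56,000 = $134,680.

$134,680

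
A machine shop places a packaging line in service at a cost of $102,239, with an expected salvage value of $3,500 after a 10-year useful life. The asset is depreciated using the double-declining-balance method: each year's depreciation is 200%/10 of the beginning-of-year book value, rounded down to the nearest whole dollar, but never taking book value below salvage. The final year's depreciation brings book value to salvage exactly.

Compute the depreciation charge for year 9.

$3,431

Depreciable base = $102,239 − $3,500 = $98,739.
Year 1: ⌊$102,239 × 200%/10⌋ = $20,447. Book value $81,792.
Year 2: ⌊$81,792 × 200%/10⌋ = $16,358. Book value $65,434.
Year 3: ⌊$65,434 × 200%/10⌋ = $13,086. Book value $52,348.
Year 4: ⌊$52,348 × 200%/10⌋ = $10,469. Book value $41,879.
Year 5: ⌊$41,879 × 200%/10⌋ = $8,375. Book value $33,504.
Year 6: ⌊$33,504 × 200%/10⌋ = $6,700. Book value $26,804.
Year 7: ⌊$26,804 × 200%/10⌋ = $5,360. Book value $21,444.
Year 8: ⌊$21,444 × 200%/10⌋ = $4,288. Book value $17,156.
Year 9: ⌊$17,156 × 200%/10⌋ = $3,431. Book value $13,725.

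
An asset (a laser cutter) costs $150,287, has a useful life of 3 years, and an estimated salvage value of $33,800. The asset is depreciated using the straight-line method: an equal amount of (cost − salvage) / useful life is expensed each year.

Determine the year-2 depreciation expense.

Depreciable base = $150,287 − $33,800 = $116,487.
Annual expense = $116,487 / 3 = $38,829.

$38,829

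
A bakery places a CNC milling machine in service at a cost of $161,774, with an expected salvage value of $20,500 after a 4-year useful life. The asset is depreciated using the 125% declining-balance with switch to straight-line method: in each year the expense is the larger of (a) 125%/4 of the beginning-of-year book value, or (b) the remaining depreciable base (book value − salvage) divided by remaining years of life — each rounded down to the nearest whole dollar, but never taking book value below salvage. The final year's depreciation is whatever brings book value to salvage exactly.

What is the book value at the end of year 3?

$48,482

Depreciable base = $161,774 − $20,500 = $141,274.
Year 1: DB = ⌊$161,774 × 125%/4⌋ = $50,554; SL = ⌊$141,274/4⌋ = $35,318 → take DB $50,554. Book value $111,220.
Year 2: DB = ⌊$111,220 × 125%/4⌋ = $34,756; SL = ⌊$90,720/3⌋ = $30,240 → take DB $34,756. Book value $76,464.
Year 3: DB = ⌊$76,464 × 125%/4⌋ = $23,895; SL = ⌊$55,964/2⌋ = $27,982 → take SL $27,982. Book value $48,482.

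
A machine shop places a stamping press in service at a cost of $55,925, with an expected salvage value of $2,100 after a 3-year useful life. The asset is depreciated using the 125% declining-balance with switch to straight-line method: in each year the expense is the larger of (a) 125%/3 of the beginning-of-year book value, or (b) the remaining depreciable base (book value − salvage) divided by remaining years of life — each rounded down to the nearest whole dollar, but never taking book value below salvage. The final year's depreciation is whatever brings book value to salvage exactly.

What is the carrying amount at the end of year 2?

Depreciable base = $55,925 − $2,100 = $53,825.
Year 1: DB = ⌊$55,925 × 125%/3⌋ = $23,302; SL = ⌊$53,825/3⌋ = $17,941 → take DB $23,302. Book value $32,623.
Year 2: DB = ⌊$32,623 × 125%/3⌋ = $13,592; SL = ⌊$30,523/2⌋ = $15,261 → take SL $15,261. Book value $17,362.

$17,362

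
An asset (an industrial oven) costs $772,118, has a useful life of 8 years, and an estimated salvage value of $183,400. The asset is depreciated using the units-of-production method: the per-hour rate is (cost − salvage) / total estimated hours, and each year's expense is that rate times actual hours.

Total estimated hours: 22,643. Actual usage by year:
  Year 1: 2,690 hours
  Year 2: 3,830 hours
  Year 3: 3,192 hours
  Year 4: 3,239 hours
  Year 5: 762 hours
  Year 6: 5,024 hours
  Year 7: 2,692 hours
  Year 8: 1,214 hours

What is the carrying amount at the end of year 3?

$519,606

Depreciable base = $772,118 − $183,400 = $588,718.
Rate = $588,718 / 22,643 hours = $26 per hour.
Year 1: 2,690 × $26 = $69,940. Book value $702,178.
Year 2: 3,830 × $26 = $99,580. Book value $602,598.
Year 3: 3,192 × $26 = $82,992. Book value $519,606.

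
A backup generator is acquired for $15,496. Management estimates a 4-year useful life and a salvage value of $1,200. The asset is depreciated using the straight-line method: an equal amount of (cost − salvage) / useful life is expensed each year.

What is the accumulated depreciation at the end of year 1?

$3,574

Depreciable base = $15,496 − $1,200 = $14,296.
Annual expense = $14,296 / 4 = $3,574.
End of year 1: book value $11,922.
Accumulated through year 1 = $15,496 − $11,922 = $3,574.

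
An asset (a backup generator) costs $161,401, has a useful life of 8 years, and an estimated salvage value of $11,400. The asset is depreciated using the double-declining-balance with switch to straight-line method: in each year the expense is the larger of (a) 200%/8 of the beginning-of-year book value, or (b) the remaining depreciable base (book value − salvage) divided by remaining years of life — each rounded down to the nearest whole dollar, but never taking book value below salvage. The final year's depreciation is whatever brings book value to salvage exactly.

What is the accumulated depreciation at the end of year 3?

$93,309

Depreciable base = $161,401 − $11,400 = $150,001.
Year 1: DB = ⌊$161,401 × 200%/8⌋ = $40,350; SL = ⌊$150,001/8⌋ = $18,750 → take DB $40,350. Book value $121,051.
Year 2: DB = ⌊$121,051 × 200%/8⌋ = $30,262; SL = ⌊$109,651/7⌋ = $15,664 → take DB $30,262. Book value $90,789.
Year 3: DB = ⌊$90,789 × 200%/8⌋ = $22,697; SL = ⌊$79,389/6⌋ = $13,231 → take DB $22,697. Book value $68,092.
Accumulated through year 3 = $161,401 − $68,092 = $93,309.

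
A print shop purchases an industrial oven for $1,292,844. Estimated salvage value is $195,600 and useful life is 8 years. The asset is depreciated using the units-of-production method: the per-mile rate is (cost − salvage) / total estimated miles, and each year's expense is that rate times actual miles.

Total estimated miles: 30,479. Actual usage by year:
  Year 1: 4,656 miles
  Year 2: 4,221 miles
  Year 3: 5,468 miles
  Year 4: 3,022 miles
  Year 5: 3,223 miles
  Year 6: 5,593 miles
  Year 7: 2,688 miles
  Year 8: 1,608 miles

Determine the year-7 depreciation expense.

Depreciable base = $1,292,844 − $195,600 = $1,097,244.
Rate = $1,097,244 / 30,479 miles = $36 per mile.
Year 1: 4,656 × $36 = $167,616. Book value $1,125,228.
Year 2: 4,221 × $36 = $151,956. Book value $973,272.
Year 3: 5,468 × $36 = $196,848. Book value $776,424.
Year 4: 3,022 × $36 = $108,792. Book value $667,632.
Year 5: 3,223 × $36 = $116,028. Book value $551,604.
Year 6: 5,593 × $36 = $201,348. Book value $350,256.
Year 7: 2,688 × $36 = $96,768. Book value $253,488.

$96,768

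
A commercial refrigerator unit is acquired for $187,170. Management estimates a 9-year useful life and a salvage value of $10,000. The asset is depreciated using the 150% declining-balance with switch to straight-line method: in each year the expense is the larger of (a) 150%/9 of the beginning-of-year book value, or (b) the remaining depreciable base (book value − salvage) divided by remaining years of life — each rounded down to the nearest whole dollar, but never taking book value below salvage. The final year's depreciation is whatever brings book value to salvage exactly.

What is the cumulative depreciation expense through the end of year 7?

$145,064

Depreciable base = $187,170 − $10,000 = $177,170.
Year 1: DB = ⌊$187,170 × 150%/9⌋ = $31,195; SL = ⌊$177,170/9⌋ = $19,685 → take DB $31,195. Book value $155,975.
Year 2: DB = ⌊$155,975 × 150%/9⌋ = $25,995; SL = ⌊$145,975/8⌋ = $18,246 → take DB $25,995. Book value $129,980.
Year 3: DB = ⌊$129,980 × 150%/9⌋ = $21,663; SL = ⌊$119,980/7⌋ = $17,140 → take DB $21,663. Book value $108,317.
Year 4: DB = ⌊$108,317 × 150%/9⌋ = $18,052; SL = ⌊$98,317/6⌋ = $16,386 → take DB $18,052. Book value $90,265.
Year 5: DB = ⌊$90,265 × 150%/9⌋ = $15,044; SL = ⌊$80,265/5⌋ = $16,053 → take SL $16,053. Book value $74,212.
Year 6: DB = ⌊$74,212 × 150%/9⌋ = $12,368; SL = ⌊$64,212/4⌋ = $16,053 → take SL $16,053. Book value $58,159.
Year 7: DB = ⌊$58,159 × 150%/9⌋ = $9,693; SL = ⌊$48,159/3⌋ = $16,053 → take SL $16,053. Book value $42,106.
Accumulated through year 7 = $187,170 − $42,106 = $145,064.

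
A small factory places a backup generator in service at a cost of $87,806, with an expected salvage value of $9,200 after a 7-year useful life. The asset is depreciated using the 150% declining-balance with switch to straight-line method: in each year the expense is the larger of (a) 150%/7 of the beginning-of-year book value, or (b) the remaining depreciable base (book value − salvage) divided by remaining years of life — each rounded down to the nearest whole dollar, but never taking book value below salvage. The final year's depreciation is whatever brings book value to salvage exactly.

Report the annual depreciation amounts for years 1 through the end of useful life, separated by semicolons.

Depreciable base = $87,806 − $9,200 = $78,606.
Year 1: DB = ⌊$87,806 × 150%/7⌋ = $18,815; SL = ⌊$78,606/7⌋ = $11,229 → take DB $18,815. Book value $68,991.
Year 2: DB = ⌊$68,991 × 150%/7⌋ = $14,783; SL = ⌊$59,791/6⌋ = $9,965 → take DB $14,783. Book value $54,208.
Year 3: DB = ⌊$54,208 × 150%/7⌋ = $11,616; SL = ⌊$45,008/5⌋ = $9,001 → take DB $11,616. Book value $42,592.
Year 4: DB = ⌊$42,592 × 150%/7⌋ = $9,126; SL = ⌊$33,392/4⌋ = $8,348 → take DB $9,126. Book value $33,466.
Year 5: DB = ⌊$33,466 × 150%/7⌋ = $7,171; SL = ⌊$24,266/3⌋ = $8,088 → take SL $8,088. Book value $25,378.
Year 6: DB = ⌊$25,378 × 150%/7⌋ = $5,438; SL = ⌊$16,178/2⌋ = $8,089 → take SL $8,089. Book value $17,289.
Year 7 (final): $17,289 − $9,200 = $8,089. Book value $9,200.

$18,815; $14,783; $11,616; $9,126; $8,088; $8,089; $8,089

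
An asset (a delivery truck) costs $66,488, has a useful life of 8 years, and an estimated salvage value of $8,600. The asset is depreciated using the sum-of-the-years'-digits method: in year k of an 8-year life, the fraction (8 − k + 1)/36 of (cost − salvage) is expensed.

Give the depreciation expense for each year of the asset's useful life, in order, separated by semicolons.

$12,864; $11,256; $9,648; $8,040; $6,432; $4,824; $3,216; $1,608

Depreciable base = $66,488 − $8,600 = $57,888.
Sum of the years' digits = 8+7+6+5+4+3+2+1 = 36.
Year 1: $57,888 × 8/36 = $12,864. Book value $53,624.
Year 2: $57,888 × 7/36 = $11,256. Book value $42,368.
Year 3: $57,888 × 6/36 = $9,648. Book value $32,720.
Year 4: $57,888 × 5/36 = $8,040. Book value $24,680.
Year 5: $57,888 × 4/36 = $6,432. Book value $18,248.
Year 6: $57,888 × 3/36 = $4,824. Book value $13,424.
Year 7: $57,888 × 2/36 = $3,216. Book value $10,208.
Year 8: $57,888 × 1/36 = $1,608. Book value $8,600.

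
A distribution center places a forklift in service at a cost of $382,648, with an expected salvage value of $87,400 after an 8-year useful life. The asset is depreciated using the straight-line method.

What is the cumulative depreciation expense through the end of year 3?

Depreciable base = $382,648 − $87,400 = $295,248.
Annual expense = $295,248 / 8 = $36,906.
End of year 1: book value $345,742.
End of year 2: book value $308,836.
End of year 3: book value $271,930.
Accumulated through year 3 = $382,648 − $271,930 = $110,718.

$110,718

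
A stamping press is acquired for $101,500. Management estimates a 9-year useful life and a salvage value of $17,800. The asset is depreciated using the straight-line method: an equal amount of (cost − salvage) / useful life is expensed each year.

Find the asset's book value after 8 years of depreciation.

$27,100

Depreciable base = $101,500 − $17,800 = $83,700.
Annual expense = $83,700 / 9 = $9,300.
End of year 1: book value $92,200.
End of year 2: book value $82,900.
End of year 3: book value $73,600.
End of year 4: book value $64,300.
End of year 5: book value $55,000.
End of year 6: book value $45,700.
End of year 7: book value $36,400.
End of year 8: book value $27,100.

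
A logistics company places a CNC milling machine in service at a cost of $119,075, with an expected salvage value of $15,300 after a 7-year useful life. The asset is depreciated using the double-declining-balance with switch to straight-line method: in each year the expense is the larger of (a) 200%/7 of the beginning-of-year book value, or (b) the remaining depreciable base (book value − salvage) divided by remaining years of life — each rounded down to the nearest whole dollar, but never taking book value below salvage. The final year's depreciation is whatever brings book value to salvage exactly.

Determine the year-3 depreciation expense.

Depreciable base = $119,075 − $15,300 = $103,775.
Year 1: DB = ⌊$119,075 × 200%/7⌋ = $34,021; SL = ⌊$103,775/7⌋ = $14,825 → take DB $34,021. Book value $85,054.
Year 2: DB = ⌊$85,054 × 200%/7⌋ = $24,301; SL = ⌊$69,754/6⌋ = $11,625 → take DB $24,301. Book value $60,753.
Year 3: DB = ⌊$60,753 × 200%/7⌋ = $17,358; SL = ⌊$45,453/5⌋ = $9,090 → take DB $17,358. Book value $43,395.

$17,358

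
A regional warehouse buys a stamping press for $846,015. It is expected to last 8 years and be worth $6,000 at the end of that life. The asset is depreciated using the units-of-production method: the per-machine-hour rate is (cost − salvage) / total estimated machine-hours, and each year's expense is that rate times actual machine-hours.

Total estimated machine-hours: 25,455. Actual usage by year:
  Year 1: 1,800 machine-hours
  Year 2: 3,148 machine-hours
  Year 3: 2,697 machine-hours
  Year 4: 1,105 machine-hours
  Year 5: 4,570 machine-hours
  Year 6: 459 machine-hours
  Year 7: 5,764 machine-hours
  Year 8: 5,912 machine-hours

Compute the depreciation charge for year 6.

$15,147

Depreciable base = $846,015 − $6,000 = $840,015.
Rate = $840,015 / 25,455 machine-hours = $33 per machine-hour.
Year 1: 1,800 × $33 = $59,400. Book value $786,615.
Year 2: 3,148 × $33 = $103,884. Book value $682,731.
Year 3: 2,697 × $33 = $89,001. Book value $593,730.
Year 4: 1,105 × $33 = $36,465. Book value $557,265.
Year 5: 4,570 × $33 = $150,810. Book value $406,455.
Year 6: 459 × $33 = $15,147. Book value $391,308.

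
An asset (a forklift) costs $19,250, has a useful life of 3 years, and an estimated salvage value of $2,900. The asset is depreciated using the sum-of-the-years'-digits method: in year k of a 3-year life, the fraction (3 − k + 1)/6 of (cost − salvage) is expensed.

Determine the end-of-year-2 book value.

Depreciable base = $19,250 − $2,900 = $16,350.
Sum of the years' digits = 3+2+1 = 6.
Year 1: $16,350 × 3/6 = $8,175. Book value $11,075.
Year 2: $16,350 × 2/6 = $5,450. Book value $5,625.

$5,625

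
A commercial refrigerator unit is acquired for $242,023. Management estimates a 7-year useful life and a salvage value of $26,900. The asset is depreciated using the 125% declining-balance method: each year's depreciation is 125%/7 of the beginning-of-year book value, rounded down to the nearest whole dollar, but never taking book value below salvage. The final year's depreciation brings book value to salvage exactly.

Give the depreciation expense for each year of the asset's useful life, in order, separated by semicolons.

$43,218; $35,500; $29,161; $23,954; $19,676; $16,163; $47,451

Depreciable base = $242,023 − $26,900 = $215,123.
Year 1: ⌊$242,023 × 125%/7⌋ = $43,218. Book value $198,805.
Year 2: ⌊$198,805 × 125%/7⌋ = $35,500. Book value $163,305.
Year 3: ⌊$163,305 × 125%/7⌋ = $29,161. Book value $134,144.
Year 4: ⌊$134,144 × 125%/7⌋ = $23,954. Book value $110,190.
Year 5: ⌊$110,190 × 125%/7⌋ = $19,676. Book value $90,514.
Year 6: ⌊$90,514 × 125%/7⌋ = $16,163. Book value $74,351.
Year 7 (final): $74,351 − $26,900 = $47,451. Book value $26,900.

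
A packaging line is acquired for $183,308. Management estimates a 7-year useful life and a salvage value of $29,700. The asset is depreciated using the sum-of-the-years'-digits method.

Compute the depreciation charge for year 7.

$5,486

Depreciable base = $183,308 − $29,700 = $153,608.
Sum of the years' digits = 7+6+5+4+3+2+1 = 28.
Year 1: $153,608 × 7/28 = $38,402. Book value $144,906.
Year 2: $153,608 × 6/28 = $32,916. Book value $111,990.
Year 3: $153,608 × 5/28 = $27,430. Book value $84,560.
Year 4: $153,608 × 4/28 = $21,944. Book value $62,616.
Year 5: $153,608 × 3/28 = $16,458. Book value $46,158.
Year 6: $153,608 × 2/28 = $10,972. Book value $35,186.
Year 7: $153,608 × 1/28 = $5,486. Book value $29,700.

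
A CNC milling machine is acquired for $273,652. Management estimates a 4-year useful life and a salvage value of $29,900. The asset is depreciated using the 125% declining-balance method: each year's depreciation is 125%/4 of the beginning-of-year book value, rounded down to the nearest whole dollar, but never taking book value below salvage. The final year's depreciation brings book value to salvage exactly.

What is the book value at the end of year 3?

Depreciable base = $273,652 − $29,900 = $243,752.
Year 1: ⌊$273,652 × 125%/4⌋ = $85,516. Book value $188,136.
Year 2: ⌊$188,136 × 125%/4⌋ = $58,792. Book value $129,344.
Year 3: ⌊$129,344 × 125%/4⌋ = $40,420. Book value $88,924.

$88,924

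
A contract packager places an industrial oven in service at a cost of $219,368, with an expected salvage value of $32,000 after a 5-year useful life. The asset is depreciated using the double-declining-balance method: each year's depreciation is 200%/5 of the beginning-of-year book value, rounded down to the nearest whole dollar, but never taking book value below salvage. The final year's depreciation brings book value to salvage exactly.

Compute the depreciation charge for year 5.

$0

Depreciable base = $219,368 − $32,000 = $187,368.
Year 1: ⌊$219,368 × 200%/5⌋ = $87,747. Book value $131,621.
Year 2: ⌊$131,621 × 200%/5⌋ = $52,648. Book value $78,973.
Year 3: ⌊$78,973 × 200%/5⌋ = $31,589. Book value $47,384.
Year 4: ⌊$47,384 × 200%/5⌋ = $18,953, capped at $15,384. Book value $32,000.
Year 5 (final): $32,000 − $32,000 = $0. Book value $32,000.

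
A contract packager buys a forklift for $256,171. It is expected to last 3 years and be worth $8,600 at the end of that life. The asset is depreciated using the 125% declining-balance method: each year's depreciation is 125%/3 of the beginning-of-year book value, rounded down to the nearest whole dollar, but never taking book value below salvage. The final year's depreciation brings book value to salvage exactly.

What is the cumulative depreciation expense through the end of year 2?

Depreciable base = $256,171 − $8,600 = $247,571.
Year 1: ⌊$256,171 × 125%/3⌋ = $106,737. Book value $149,434.
Year 2: ⌊$149,434 × 125%/3⌋ = $62,264. Book value $87,170.
Accumulated through year 2 = $256,171 − $87,170 = $169,001.

$169,001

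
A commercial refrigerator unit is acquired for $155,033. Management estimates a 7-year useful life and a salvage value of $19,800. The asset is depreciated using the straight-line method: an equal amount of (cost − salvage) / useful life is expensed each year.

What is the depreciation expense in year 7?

$19,319

Depreciable base = $155,033 − $19,800 = $135,233.
Annual expense = $135,233 / 7 = $19,319.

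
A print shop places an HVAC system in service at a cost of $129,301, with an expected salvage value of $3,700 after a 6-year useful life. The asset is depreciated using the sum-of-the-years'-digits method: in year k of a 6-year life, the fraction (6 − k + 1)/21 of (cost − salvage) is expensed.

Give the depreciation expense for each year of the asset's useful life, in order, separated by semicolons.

Depreciable base = $129,301 − $3,700 = $125,601.
Sum of the years' digits = 6+5+4+3+2+1 = 21.
Year 1: $125,601 × 6/21 = $35,886. Book value $93,415.
Year 2: $125,601 × 5/21 = $29,905. Book value $63,510.
Year 3: $125,601 × 4/21 = $23,924. Book value $39,586.
Year 4: $125,601 × 3/21 = $17,943. Book value $21,643.
Year 5: $125,601 × 2/21 = $11,962. Book value $9,681.
Year 6: $125,601 × 1/21 = $5,981. Book value $3,700.

$35,886; $29,905; $23,924; $17,943; $11,962; $5,981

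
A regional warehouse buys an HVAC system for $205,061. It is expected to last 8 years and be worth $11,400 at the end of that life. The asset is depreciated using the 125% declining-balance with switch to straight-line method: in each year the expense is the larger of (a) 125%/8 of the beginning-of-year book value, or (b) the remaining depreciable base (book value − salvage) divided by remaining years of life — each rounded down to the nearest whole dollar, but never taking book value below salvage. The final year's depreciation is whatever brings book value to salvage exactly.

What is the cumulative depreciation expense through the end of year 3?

$81,884

Depreciable base = $205,061 − $11,400 = $193,661.
Year 1: DB = ⌊$205,061 × 125%/8⌋ = $32,040; SL = ⌊$193,661/8⌋ = $24,207 → take DB $32,040. Book value $173,021.
Year 2: DB = ⌊$173,021 × 125%/8⌋ = $27,034; SL = ⌊$161,621/7⌋ = $23,088 → take DB $27,034. Book value $145,987.
Year 3: DB = ⌊$145,987 × 125%/8⌋ = $22,810; SL = ⌊$134,587/6⌋ = $22,431 → take DB $22,810. Book value $123,177.
Accumulated through year 3 = $205,061 − $123,177 = $81,884.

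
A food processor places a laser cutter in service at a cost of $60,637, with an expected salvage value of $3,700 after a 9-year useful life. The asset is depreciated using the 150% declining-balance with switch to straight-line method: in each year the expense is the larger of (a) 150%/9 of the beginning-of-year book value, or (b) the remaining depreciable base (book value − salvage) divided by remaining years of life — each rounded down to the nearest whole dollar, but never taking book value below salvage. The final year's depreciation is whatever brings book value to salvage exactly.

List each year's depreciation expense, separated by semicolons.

$10,106; $8,421; $7,018; $5,848; $5,108; $5,109; $5,109; $5,109; $5,109

Depreciable base = $60,637 − $3,700 = $56,937.
Year 1: DB = ⌊$60,637 × 150%/9⌋ = $10,106; SL = ⌊$56,937/9⌋ = $6,326 → take DB $10,106. Book value $50,531.
Year 2: DB = ⌊$50,531 × 150%/9⌋ = $8,421; SL = ⌊$46,831/8⌋ = $5,853 → take DB $8,421. Book value $42,110.
Year 3: DB = ⌊$42,110 × 150%/9⌋ = $7,018; SL = ⌊$38,410/7⌋ = $5,487 → take DB $7,018. Book value $35,092.
Year 4: DB = ⌊$35,092 × 150%/9⌋ = $5,848; SL = ⌊$31,392/6⌋ = $5,232 → take DB $5,848. Book value $29,244.
Year 5: DB = ⌊$29,244 × 150%/9⌋ = $4,874; SL = ⌊$25,544/5⌋ = $5,108 → take SL $5,108. Book value $24,136.
Year 6: DB = ⌊$24,136 × 150%/9⌋ = $4,022; SL = ⌊$20,436/4⌋ = $5,109 → take SL $5,109. Book value $19,027.
Year 7: DB = ⌊$19,027 × 150%/9⌋ = $3,171; SL = ⌊$15,327/3⌋ = $5,109 → take SL $5,109. Book value $13,918.
Year 8: DB = ⌊$13,918 × 150%/9⌋ = $2,319; SL = ⌊$10,218/2⌋ = $5,109 → take SL $5,109. Book value $8,809.
Year 9 (final): $8,809 − $3,700 = $5,109. Book value $3,700.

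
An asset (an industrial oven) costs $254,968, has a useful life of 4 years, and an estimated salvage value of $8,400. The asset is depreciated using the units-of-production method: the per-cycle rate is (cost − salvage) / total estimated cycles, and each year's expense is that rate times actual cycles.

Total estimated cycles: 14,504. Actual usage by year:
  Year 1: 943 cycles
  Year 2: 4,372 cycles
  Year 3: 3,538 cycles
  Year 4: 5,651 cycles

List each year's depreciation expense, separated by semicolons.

Depreciable base = $254,968 − $8,400 = $246,568.
Rate = $246,568 / 14,504 cycles = $17 per cycle.
Year 1: 943 × $17 = $16,031. Book value $238,937.
Year 2: 4,372 × $17 = $74,324. Book value $164,613.
Year 3: 3,538 × $17 = $60,146. Book value $104,467.
Year 4: 5,651 × $17 = $96,067. Book value $8,400.

$16,031; $74,324; $60,146; $96,067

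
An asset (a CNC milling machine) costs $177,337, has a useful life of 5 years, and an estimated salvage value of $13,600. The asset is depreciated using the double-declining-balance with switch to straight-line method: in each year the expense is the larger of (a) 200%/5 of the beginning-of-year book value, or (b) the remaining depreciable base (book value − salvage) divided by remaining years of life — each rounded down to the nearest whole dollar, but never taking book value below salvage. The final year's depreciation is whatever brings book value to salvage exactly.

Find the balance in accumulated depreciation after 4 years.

$154,353

Depreciable base = $177,337 − $13,600 = $163,737.
Year 1: DB = ⌊$177,337 × 200%/5⌋ = $70,934; SL = ⌊$163,737/5⌋ = $32,747 → take DB $70,934. Book value $106,403.
Year 2: DB = ⌊$106,403 × 200%/5⌋ = $42,561; SL = ⌊$92,803/4⌋ = $23,200 → take DB $42,561. Book value $63,842.
Year 3: DB = ⌊$63,842 × 200%/5⌋ = $25,536; SL = ⌊$50,242/3⌋ = $16,747 → take DB $25,536. Book value $38,306.
Year 4: DB = ⌊$38,306 × 200%/5⌋ = $15,322; SL = ⌊$24,706/2⌋ = $12,353 → take DB $15,322. Book value $22,984.
Accumulated through year 4 = $177,337 − $22,984 = $154,353.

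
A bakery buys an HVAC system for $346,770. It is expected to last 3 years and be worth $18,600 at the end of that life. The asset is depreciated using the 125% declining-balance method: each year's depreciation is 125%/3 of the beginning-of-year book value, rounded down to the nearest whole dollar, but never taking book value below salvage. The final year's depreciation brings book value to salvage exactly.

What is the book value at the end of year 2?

Depreciable base = $346,770 − $18,600 = $328,170.
Year 1: ⌊$346,770 × 125%/3⌋ = $144,487. Book value $202,283.
Year 2: ⌊$202,283 × 125%/3⌋ = $84,284. Book value $117,999.

$117,999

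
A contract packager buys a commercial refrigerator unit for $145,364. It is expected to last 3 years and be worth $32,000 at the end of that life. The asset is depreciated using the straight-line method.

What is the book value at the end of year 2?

Depreciable base = $145,364 − $32,000 = $113,364.
Annual expense = $113,364 / 3 = $37,788.
End of year 1: book value $107,576.
End of year 2: book value $69,788.

$69,788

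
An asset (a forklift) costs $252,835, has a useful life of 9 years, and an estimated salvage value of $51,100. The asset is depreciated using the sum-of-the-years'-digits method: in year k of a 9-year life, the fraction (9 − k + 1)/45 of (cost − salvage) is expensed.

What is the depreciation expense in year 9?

Depreciable base = $252,835 − $51,100 = $201,735.
Sum of the years' digits = 9+8+7+6+5+4+3+2+1 = 45.
Year 1: $201,735 × 9/45 = $40,347. Book value $212,488.
Year 2: $201,735 × 8/45 = $35,864. Book value $176,624.
Year 3: $201,735 × 7/45 = $31,381. Book value $145,243.
Year 4: $201,735 × 6/45 = $26,898. Book value $118,345.
Year 5: $201,735 × 5/45 = $22,415. Book value $95,930.
Year 6: $201,735 × 4/45 = $17,932. Book value $77,998.
Year 7: $201,735 × 3/45 = $13,449. Book value $64,549.
Year 8: $201,735 × 2/45 = $8,966. Book value $55,583.
Year 9: $201,735 × 1/45 = $4,483. Book value $51,100.

$4,483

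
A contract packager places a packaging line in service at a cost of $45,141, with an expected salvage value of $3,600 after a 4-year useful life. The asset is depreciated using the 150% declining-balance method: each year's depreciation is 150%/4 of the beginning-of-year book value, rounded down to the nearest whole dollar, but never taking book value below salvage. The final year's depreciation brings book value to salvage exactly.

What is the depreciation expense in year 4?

Depreciable base = $45,141 − $3,600 = $41,541.
Year 1: ⌊$45,141 × 150%/4⌋ = $16,927. Book value $28,214.
Year 2: ⌊$28,214 × 150%/4⌋ = $10,580. Book value $17,634.
Year 3: ⌊$17,634 × 150%/4⌋ = $6,612. Book value $11,022.
Year 4 (final): $11,022 − $3,600 = $7,422. Book value $3,600.

$7,422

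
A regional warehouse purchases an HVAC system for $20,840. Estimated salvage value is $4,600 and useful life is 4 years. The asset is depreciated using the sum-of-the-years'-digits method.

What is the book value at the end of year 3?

$6,224

Depreciable base = $20,840 − $4,600 = $16,240.
Sum of the years' digits = 4+3+2+1 = 10.
Year 1: $16,240 × 4/10 = $6,496. Book value $14,344.
Year 2: $16,240 × 3/10 = $4,872. Book value $9,472.
Year 3: $16,240 × 2/10 = $3,248. Book value $6,224.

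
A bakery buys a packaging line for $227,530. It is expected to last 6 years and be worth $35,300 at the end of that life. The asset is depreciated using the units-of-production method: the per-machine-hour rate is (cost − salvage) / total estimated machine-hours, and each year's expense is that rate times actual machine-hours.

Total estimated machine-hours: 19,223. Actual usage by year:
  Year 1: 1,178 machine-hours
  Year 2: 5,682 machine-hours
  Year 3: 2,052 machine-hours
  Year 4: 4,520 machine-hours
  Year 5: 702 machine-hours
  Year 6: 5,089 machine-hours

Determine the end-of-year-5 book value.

$86,190

Depreciable base = $227,530 − $35,300 = $192,230.
Rate = $192,230 / 19,223 machine-hours = $10 per machine-hour.
Year 1: 1,178 × $10 = $11,780. Book value $215,750.
Year 2: 5,682 × $10 = $56,820. Book value $158,930.
Year 3: 2,052 × $10 = $20,520. Book value $138,410.
Year 4: 4,520 × $10 = $45,200. Book value $93,210.
Year 5: 702 × $10 = $7,020. Book value $86,190.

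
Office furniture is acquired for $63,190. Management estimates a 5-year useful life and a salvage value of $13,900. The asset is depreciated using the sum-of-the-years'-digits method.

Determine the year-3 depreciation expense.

$9,858

Depreciable base = $63,190 − $13,900 = $49,290.
Sum of the years' digits = 5+4+3+2+1 = 15.
Year 1: $49,290 × 5/15 = $16,430. Book value $46,760.
Year 2: $49,290 × 4/15 = $13,144. Book value $33,616.
Year 3: $49,290 × 3/15 = $9,858. Book value $23,758.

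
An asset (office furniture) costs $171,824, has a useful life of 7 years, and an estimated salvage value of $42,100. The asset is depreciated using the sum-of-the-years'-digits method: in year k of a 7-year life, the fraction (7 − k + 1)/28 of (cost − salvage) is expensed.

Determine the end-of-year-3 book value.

Depreciable base = $171,824 − $42,100 = $129,724.
Sum of the years' digits = 7+6+5+4+3+2+1 = 28.
Year 1: $129,724 × 7/28 = $32,431. Book value $139,393.
Year 2: $129,724 × 6/28 = $27,798. Book value $111,595.
Year 3: $129,724 × 5/28 = $23,165. Book value $88,430.

$88,430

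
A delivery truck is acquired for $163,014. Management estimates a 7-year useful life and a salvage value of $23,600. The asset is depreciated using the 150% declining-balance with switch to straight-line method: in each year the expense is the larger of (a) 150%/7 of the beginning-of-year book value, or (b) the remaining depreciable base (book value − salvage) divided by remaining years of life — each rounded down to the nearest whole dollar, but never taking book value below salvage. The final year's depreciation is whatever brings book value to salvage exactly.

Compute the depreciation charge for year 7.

Depreciable base = $163,014 − $23,600 = $139,414.
Year 1: DB = ⌊$163,014 × 150%/7⌋ = $34,931; SL = ⌊$139,414/7⌋ = $19,916 → take DB $34,931. Book value $128,083.
Year 2: DB = ⌊$128,083 × 150%/7⌋ = $27,446; SL = ⌊$104,483/6⌋ = $17,413 → take DB $27,446. Book value $100,637.
Year 3: DB = ⌊$100,637 × 150%/7⌋ = $21,565; SL = ⌊$77,037/5⌋ = $15,407 → take DB $21,565. Book value $79,072.
Year 4: DB = ⌊$79,072 × 150%/7⌋ = $16,944; SL = ⌊$55,472/4⌋ = $13,868 → take DB $16,944. Book value $62,128.
Year 5: DB = ⌊$62,128 × 150%/7⌋ = $13,313; SL = ⌊$38,528/3⌋ = $12,842 → take DB $13,313. Book value $48,815.
Year 6: DB = ⌊$48,815 × 150%/7⌋ = $10,460; SL = ⌊$25,215/2⌋ = $12,607 → take SL $12,607. Book value $36,208.
Year 7 (final): $36,208 − $23,600 = $12,608. Book value $23,600.

$12,608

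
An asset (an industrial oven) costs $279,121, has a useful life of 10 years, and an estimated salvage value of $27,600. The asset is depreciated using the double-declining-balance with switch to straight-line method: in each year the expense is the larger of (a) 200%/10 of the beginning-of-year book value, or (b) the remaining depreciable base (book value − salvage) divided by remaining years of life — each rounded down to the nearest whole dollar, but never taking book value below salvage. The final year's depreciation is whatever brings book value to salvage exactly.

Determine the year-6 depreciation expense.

$18,292

Depreciable base = $279,121 − $27,600 = $251,521.
Year 1: DB = ⌊$279,121 × 200%/10⌋ = $55,824; SL = ⌊$251,521/10⌋ = $25,152 → take DB $55,824. Book value $223,297.
Year 2: DB = ⌊$223,297 × 200%/10⌋ = $44,659; SL = ⌊$195,697/9⌋ = $21,744 → take DB $44,659. Book value $178,638.
Year 3: DB = ⌊$178,638 × 200%/10⌋ = $35,727; SL = ⌊$151,038/8⌋ = $18,879 → take DB $35,727. Book value $142,911.
Year 4: DB = ⌊$142,911 × 200%/10⌋ = $28,582; SL = ⌊$115,311/7⌋ = $16,473 → take DB $28,582. Book value $114,329.
Year 5: DB = ⌊$114,329 × 200%/10⌋ = $22,865; SL = ⌊$86,729/6⌋ = $14,454 → take DB $22,865. Book value $91,464.
Year 6: DB = ⌊$91,464 × 200%/10⌋ = $18,292; SL = ⌊$63,864/5⌋ = $12,772 → take DB $18,292. Book value $73,172.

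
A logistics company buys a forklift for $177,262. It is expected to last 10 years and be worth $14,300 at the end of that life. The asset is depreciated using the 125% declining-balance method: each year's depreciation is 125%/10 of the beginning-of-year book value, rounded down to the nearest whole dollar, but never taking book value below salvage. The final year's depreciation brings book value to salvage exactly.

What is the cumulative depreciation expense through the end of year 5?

$86,341

Depreciable base = $177,262 − $14,300 = $162,962.
Year 1: ⌊$177,262 × 125%/10⌋ = $22,157. Book value $155,105.
Year 2: ⌊$155,105 × 125%/10⌋ = $19,388. Book value $135,717.
Year 3: ⌊$135,717 × 125%/10⌋ = $16,964. Book value $118,753.
Year 4: ⌊$118,753 × 125%/10⌋ = $14,844. Book value $103,909.
Year 5: ⌊$103,909 × 125%/10⌋ = $12,988. Book value $90,921.
Accumulated through year 5 = $177,262 − $90,921 = $86,341.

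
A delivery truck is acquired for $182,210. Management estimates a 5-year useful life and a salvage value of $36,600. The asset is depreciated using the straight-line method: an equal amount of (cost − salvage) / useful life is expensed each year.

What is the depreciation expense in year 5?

Depreciable base = $182,210 − $36,600 = $145,610.
Annual expense = $145,610 / 5 = $29,122.

$29,122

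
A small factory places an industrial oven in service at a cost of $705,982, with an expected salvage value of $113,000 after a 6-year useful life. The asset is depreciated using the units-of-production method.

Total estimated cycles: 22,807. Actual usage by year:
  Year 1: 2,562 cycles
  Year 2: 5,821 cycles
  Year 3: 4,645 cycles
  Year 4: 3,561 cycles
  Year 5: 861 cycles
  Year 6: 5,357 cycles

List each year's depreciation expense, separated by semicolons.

$66,612; $151,346; $120,770; $92,586; $22,386; $139,282

Depreciable base = $705,982 − $113,000 = $592,982.
Rate = $592,982 / 22,807 cycles = $26 per cycle.
Year 1: 2,562 × $26 = $66,612. Book value $639,370.
Year 2: 5,821 × $26 = $151,346. Book value $488,024.
Year 3: 4,645 × $26 = $120,770. Book value $367,254.
Year 4: 3,561 × $26 = $92,586. Book value $274,668.
Year 5: 861 × $26 = $22,386. Book value $252,282.
Year 6: 5,357 × $26 = $139,282. Book value $113,000.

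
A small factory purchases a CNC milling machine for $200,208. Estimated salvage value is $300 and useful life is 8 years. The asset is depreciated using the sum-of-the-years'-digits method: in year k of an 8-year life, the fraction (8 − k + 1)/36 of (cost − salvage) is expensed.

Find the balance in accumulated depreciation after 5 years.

Depreciable base = $200,208 − $300 = $199,908.
Sum of the years' digits = 8+7+6+5+4+3+2+1 = 36.
Year 1: $199,908 × 8/36 = $44,424. Book value $155,784.
Year 2: $199,908 × 7/36 = $38,871. Book value $116,913.
Year 3: $199,908 × 6/36 = $33,318. Book value $83,595.
Year 4: $199,908 × 5/36 = $27,765. Book value $55,830.
Year 5: $199,908 × 4/36 = $22,212. Book value $33,618.
Accumulated through year 5 = $200,208 − $33,618 = $166,590.

$166,590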